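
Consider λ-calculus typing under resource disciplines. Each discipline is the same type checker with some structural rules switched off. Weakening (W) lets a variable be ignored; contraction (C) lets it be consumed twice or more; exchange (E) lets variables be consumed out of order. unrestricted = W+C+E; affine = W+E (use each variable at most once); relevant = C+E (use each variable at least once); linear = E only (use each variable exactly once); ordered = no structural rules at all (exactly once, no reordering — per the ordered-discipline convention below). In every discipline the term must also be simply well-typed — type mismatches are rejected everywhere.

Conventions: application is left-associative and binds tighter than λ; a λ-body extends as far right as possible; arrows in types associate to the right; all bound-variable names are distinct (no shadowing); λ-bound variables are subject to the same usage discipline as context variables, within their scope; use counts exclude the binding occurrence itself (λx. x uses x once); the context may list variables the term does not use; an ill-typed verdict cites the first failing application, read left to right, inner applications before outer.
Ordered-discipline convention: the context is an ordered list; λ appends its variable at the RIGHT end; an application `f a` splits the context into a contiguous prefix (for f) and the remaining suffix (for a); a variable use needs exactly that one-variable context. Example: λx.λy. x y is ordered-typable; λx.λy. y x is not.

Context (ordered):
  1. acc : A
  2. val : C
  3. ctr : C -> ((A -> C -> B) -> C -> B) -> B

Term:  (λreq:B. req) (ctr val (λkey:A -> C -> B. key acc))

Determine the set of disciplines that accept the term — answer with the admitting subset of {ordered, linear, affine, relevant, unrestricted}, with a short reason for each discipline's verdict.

admitted in: linear, affine, relevant, unrestricted
use counts: acc ×1; val ×1; ctr ×1; req (λ-bound) ×1; key (λ-bound) ×1
use order (left to right): req, ctr, val, key, acc
typing: well-typed — term : B
ordered: ✗, needs exchange: uses follow req, ctr, val, key, acc
linear: ✓, acc, val, ctr, req, key: one use apiece
affine: ✓, none of acc, val, ctr, req, key used more than once
relevant: ✓, none of acc, val, ctr, req, key goes unused
unrestricted: ✓, type-checks (B) and nothing is barred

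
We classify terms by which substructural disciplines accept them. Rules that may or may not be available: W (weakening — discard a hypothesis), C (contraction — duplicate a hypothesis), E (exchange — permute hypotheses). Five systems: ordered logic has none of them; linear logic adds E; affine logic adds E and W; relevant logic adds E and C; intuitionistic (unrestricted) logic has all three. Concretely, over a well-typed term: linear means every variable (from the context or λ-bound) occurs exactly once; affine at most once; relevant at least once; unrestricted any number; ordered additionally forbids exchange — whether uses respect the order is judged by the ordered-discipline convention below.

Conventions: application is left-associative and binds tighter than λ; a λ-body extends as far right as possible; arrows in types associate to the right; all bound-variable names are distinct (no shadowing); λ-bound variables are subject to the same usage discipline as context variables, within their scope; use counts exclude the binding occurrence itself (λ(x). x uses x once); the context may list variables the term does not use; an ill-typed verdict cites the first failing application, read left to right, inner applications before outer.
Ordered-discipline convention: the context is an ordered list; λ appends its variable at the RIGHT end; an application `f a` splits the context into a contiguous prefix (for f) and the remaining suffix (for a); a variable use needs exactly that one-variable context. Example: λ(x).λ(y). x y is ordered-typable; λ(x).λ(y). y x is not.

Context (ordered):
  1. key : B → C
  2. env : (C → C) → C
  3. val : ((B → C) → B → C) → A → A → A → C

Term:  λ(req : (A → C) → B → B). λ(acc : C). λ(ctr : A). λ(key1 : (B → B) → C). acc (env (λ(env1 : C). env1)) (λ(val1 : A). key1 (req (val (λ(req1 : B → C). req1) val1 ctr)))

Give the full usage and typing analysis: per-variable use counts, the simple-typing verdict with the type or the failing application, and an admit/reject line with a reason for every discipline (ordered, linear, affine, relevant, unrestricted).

use counts: key ×0, env ×1, val ×1, req (bound) ×1, acc (bound) ×1, ctr (bound) ×1, key1 (bound) ×1, env1 (bound) ×1, val1 (bound) ×1, req1 (bound) ×1
uses in reading order: acc, env, env1, key1, req, val, req1, val1, ctr
typing: ill-typed: non-function type C applied to an argument
ordered: ✗, the type mismatch rejects it
linear: ✗, not simply typable
affine: ✗, fails simple typing
relevant: ✗, a type mismatch blocks all five
unrestricted: ✗, the type mismatch rejects it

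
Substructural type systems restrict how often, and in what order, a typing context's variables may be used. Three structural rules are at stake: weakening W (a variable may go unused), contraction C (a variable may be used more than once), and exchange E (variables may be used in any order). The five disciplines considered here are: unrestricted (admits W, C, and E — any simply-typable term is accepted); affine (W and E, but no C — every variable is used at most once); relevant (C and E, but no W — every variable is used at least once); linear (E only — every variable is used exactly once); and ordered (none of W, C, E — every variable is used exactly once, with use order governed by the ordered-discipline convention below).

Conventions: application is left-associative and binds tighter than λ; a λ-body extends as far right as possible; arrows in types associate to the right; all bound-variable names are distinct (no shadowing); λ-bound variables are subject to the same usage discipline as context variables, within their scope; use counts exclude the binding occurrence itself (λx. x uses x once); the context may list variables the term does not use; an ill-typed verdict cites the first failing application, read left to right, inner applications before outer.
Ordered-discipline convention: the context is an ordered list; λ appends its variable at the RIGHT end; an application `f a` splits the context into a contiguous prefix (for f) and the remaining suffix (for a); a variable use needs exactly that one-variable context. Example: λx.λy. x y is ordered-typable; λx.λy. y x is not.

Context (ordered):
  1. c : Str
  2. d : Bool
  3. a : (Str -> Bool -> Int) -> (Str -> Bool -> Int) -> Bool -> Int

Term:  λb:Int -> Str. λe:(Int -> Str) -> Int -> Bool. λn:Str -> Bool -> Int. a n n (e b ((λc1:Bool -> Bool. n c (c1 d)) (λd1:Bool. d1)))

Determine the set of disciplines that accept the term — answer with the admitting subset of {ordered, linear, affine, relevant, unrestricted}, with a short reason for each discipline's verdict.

admitting disciplines: relevant, unrestricted
use counts: c: 1; d: 1; a: 1; b (λ-bound): 1; e (λ-bound): 1; n (λ-bound): 3; c1 (λ-bound): 1; d1 (λ-bound): 1
uses in reading order: a, n, n, e, b, n, c, c1, d, d1
typing: ✓ — (Int -> Str) -> ((Int -> Str) -> Int -> Bool) -> (Str -> Bool -> Int) -> Int
ordered: ✗ — repeated use of n ×3
linear: ✗ — repeated use of n ×3
affine: ✗ — repeated use of n ×3
relevant: ✓ — none of c, d, a, b, e, n, c1, d1 goes unused
unrestricted: ✓ — well-typed at (Int -> Str) -> ((Int -> Str) -> Int -> Bool) -> (Str -> Bool -> Int) -> Int; no restrictions here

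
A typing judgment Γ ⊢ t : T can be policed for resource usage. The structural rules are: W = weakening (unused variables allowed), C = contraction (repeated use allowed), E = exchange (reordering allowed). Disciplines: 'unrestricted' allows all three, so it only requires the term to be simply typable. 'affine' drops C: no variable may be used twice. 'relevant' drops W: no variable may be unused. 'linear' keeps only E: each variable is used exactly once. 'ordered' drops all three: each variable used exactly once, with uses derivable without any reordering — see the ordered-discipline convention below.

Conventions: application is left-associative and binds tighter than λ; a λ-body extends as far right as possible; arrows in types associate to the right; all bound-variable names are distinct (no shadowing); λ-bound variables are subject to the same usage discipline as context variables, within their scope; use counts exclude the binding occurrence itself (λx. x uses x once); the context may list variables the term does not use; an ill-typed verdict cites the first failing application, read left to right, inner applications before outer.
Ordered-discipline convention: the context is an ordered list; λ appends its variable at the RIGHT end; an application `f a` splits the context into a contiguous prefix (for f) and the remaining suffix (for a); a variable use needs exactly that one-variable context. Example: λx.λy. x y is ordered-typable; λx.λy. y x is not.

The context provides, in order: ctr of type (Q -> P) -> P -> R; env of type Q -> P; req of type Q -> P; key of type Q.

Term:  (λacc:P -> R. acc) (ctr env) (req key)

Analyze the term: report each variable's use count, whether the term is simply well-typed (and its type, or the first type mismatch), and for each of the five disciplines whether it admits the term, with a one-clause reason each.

use counts: ctr: 1, env: 1, req: 1, key: 1, acc [bound]: 1
left-to-right use order: acc, ctr, env, req, key
typing: the term checks, with type R
ordered ✓ (one use each (ctr, env, req, key, acc); ordered split holds)
linear ✓ (exactly-once usage across ctr, env, req, key, acc)
affine ✓ (no duplicate uses among ctr, env, req, key, acc)
relevant ✓ (at least one use each (ctr, env, req, key, acc))
unrestricted ✓ (well-typed at R; no restrictions here)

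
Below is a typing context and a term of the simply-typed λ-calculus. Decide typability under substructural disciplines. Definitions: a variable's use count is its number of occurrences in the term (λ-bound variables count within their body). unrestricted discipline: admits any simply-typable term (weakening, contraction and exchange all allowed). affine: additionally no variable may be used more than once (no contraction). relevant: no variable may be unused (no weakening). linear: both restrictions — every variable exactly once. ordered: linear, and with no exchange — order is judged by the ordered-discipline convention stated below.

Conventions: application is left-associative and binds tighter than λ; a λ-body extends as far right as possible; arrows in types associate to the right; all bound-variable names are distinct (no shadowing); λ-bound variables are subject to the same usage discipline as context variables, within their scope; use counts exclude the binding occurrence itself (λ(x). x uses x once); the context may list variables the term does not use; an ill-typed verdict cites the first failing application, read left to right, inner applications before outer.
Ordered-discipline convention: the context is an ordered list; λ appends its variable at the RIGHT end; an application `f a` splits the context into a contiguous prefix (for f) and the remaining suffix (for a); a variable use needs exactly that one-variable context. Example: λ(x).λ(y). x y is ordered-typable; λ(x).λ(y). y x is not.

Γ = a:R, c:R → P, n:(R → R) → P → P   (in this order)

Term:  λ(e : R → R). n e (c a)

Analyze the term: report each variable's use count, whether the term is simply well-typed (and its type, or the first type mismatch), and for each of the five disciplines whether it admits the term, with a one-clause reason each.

use counts: a: 1×; c: 1×; n: 1×; e [bound]: 1×
use order (left to right): n, e, c, a
typing: the term checks, with type (R → R) → P
ordered ✗ (no contiguous prefix/suffix split fits n, e, c, a)
linear ✓ (exactly-once usage across a, c, n, e)
affine ✓ (a, c, n, e: no repeats, contraction unneeded)
relevant ✓ (a, c, n, e: all used, weakening unneeded)
unrestricted ✓ (typability at (R → R) → P is all that's needed)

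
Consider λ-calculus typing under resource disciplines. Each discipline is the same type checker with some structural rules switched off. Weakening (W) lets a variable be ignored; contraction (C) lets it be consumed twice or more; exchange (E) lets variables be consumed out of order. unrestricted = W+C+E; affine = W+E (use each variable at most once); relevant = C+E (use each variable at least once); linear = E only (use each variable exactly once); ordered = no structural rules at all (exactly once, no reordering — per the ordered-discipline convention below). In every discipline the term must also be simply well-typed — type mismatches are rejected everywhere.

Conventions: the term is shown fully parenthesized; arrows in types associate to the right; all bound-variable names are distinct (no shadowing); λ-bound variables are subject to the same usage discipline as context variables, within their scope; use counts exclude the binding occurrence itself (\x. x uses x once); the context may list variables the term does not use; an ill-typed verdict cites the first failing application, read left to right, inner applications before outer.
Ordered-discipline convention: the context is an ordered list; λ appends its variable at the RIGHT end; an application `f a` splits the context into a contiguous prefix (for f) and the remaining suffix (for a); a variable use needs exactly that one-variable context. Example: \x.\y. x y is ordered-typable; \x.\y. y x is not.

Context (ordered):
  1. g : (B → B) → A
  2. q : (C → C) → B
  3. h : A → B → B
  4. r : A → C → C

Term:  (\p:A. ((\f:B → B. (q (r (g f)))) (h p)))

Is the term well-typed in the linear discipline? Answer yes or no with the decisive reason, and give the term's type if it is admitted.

yes — g, q, h, r, p, f: one use apiece; term : A → B
use counts: g: 1×, q: 1×, h: 1×, r: 1×, p (λ-bound): 1×, f (λ-bound): 1×
uses in reading order: q, r, g, f, h, p
typing: well-typed at A → B
summary: ordered ✗, linear ✓, affine ✓, relevant ✓, unrestricted ✓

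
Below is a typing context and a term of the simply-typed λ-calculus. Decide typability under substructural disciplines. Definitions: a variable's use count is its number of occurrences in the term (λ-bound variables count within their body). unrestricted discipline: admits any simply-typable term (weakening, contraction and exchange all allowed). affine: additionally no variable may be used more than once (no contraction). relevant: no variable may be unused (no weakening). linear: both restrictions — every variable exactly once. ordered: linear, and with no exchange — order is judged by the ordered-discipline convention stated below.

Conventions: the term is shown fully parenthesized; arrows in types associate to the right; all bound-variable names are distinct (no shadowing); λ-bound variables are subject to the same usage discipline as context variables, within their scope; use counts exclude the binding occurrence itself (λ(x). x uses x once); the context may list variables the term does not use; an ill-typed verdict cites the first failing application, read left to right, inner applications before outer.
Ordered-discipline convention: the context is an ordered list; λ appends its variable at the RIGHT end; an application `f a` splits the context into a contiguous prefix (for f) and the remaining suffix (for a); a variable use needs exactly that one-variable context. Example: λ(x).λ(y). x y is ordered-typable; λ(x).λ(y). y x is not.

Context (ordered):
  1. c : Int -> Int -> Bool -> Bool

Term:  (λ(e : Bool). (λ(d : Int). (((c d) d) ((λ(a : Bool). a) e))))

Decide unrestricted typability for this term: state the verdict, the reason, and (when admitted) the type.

yes — typability at Bool -> Int -> Bool is all that's needed; term : Bool -> Int -> Bool
usage: c: 1×; e [bound]: 1×; d [bound]: 2×; a [bound]: 1×
left-to-right use order: c, d, d, a, e
typing: the term checks, with type Bool -> Int -> Bool
across the five disciplines: ordered ✗, linear ✗, affine ✗, relevant ✓, unrestricted ✓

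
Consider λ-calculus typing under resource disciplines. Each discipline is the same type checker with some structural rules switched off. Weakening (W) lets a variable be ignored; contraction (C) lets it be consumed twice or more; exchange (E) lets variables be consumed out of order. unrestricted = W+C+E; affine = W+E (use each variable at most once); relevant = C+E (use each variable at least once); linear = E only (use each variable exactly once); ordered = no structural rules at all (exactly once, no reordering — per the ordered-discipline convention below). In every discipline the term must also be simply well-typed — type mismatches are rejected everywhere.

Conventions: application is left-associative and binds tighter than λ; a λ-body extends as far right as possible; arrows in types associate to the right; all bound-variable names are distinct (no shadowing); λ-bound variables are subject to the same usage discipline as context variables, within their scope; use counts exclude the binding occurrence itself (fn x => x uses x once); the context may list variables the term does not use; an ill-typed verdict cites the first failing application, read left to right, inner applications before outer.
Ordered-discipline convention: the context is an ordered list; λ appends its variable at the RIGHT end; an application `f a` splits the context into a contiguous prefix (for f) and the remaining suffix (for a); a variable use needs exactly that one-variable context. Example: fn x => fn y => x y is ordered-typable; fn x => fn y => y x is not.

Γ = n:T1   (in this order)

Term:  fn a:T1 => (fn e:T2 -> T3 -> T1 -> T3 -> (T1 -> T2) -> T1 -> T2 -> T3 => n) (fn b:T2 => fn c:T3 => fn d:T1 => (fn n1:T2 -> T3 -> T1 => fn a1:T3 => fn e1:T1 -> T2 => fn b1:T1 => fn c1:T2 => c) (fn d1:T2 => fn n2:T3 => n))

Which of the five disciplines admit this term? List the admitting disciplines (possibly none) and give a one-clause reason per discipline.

accepted by: unrestricted
use counts: n: 2×, a [bound]: 0×, e [bound]: 0×, b [bound]: 0×, c [bound]: 1×, d [bound]: 0×, n1 [bound]: 0×, a1 [bound]: 0×, e1 [bound]: 0×, b1 [bound]: 0×, c1 [bound]: 0×, d1 [bound]: 0×, n2 [bound]: 0×
uses in reading order: n, c, n
typing: the term checks, with type T1 -> T1
ordered: ✗, n ×2 used more than once (contraction); needs weakening: a, e, b, d, n1, a1, e1, b1, c1, d1, n2 unused
linear: ✗, n ×2 used more than once (contraction); needs weakening: a, e, b, d, n1, a1, e1, b1, c1, d1, n2 unused
affine: ✗, n ×2 used more than once (contraction)
relevant: ✗, needs weakening: a, e, b, d, n1, a1, e1, b1, c1, d1, n2 unused
unrestricted: ✓, well-typed at T1 -> T1; no restrictions here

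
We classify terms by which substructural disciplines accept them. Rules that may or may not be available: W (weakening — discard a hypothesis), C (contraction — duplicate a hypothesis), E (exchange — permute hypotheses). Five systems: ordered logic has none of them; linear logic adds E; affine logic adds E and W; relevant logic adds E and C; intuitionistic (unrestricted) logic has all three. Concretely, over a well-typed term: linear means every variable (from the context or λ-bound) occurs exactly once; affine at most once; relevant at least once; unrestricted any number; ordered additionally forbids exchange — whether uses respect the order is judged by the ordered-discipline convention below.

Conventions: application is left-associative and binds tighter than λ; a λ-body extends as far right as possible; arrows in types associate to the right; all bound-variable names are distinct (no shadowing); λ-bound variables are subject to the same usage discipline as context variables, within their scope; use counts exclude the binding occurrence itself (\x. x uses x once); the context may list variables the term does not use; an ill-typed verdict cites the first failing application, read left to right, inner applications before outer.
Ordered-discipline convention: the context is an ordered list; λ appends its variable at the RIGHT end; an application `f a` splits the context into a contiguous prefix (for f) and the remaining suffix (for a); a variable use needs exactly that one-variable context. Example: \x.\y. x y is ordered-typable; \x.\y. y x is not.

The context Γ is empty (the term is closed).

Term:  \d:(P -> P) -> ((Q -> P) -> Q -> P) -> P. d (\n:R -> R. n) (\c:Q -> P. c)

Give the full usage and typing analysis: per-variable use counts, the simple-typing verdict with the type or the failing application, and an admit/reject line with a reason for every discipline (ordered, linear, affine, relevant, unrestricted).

usage: d (bound): 1×; n (bound): 1×; c (bound): 1×
left-to-right use order: d, n, c
typing: ill-typed: argument of type (R -> R) -> R -> R where P -> P is required
ordered ✗ (a type mismatch blocks all five)
linear ✗ (the type mismatch rejects it)
affine ✗ (not simply typable)
relevant ✗ (fails simple typing)
unrestricted ✗ (a type mismatch blocks all five)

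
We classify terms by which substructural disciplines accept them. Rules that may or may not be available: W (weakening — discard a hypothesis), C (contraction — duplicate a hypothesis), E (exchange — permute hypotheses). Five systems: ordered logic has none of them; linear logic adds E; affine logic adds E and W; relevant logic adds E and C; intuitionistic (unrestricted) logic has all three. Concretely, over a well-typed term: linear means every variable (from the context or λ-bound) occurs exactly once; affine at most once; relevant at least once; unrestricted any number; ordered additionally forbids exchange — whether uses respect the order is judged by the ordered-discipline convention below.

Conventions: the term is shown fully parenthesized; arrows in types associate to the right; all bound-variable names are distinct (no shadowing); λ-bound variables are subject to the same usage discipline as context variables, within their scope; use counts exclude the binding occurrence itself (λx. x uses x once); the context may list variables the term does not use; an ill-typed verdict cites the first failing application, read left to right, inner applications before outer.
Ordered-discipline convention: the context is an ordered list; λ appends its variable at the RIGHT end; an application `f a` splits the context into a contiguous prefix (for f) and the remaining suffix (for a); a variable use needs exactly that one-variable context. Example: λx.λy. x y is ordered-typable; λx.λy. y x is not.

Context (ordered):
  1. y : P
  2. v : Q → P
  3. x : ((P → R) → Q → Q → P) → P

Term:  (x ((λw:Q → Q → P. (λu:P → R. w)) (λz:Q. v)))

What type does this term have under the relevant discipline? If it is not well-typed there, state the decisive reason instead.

not well-typed under relevant — needs weakening: y, u, z unused
counts: y: 0; v: 1; x: 1; w [bound]: 1; u [bound]: 0; z [bound]: 0
uses in reading order: x, w, v
typing: well-typed — term : P
per-discipline verdicts: ordered ✗, linear ✗, affine ✓, relevant ✗, unrestricted ✓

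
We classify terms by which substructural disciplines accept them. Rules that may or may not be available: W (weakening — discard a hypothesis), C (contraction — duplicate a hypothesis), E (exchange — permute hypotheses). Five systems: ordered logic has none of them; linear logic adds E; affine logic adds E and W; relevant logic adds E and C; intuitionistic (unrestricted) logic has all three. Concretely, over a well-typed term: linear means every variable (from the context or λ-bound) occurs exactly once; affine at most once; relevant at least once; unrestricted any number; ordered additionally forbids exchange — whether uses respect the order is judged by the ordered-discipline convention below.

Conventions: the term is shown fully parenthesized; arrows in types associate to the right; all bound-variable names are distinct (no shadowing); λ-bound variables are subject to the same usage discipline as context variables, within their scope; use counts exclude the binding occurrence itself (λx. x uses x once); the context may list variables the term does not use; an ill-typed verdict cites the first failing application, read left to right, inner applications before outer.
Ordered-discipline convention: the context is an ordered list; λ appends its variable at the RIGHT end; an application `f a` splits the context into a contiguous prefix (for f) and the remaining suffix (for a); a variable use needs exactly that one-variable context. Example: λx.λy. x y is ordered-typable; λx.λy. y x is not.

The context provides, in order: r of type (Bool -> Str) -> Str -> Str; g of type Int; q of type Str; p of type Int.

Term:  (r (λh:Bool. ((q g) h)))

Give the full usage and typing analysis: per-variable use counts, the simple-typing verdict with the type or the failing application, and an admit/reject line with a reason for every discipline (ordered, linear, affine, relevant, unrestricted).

usage: r: 1, g: 1, q: 1, p: 0, h (bound): 1
uses in reading order: r, q, g, h
typing: ill-typed: non-arrow in function slot: Str
ordered: ✗, the type mismatch rejects it
linear: ✗, not simply typable
affine: ✗, fails simple typing
relevant: ✗, a type mismatch blocks all five
unrestricted: ✗, the type mismatch rejects it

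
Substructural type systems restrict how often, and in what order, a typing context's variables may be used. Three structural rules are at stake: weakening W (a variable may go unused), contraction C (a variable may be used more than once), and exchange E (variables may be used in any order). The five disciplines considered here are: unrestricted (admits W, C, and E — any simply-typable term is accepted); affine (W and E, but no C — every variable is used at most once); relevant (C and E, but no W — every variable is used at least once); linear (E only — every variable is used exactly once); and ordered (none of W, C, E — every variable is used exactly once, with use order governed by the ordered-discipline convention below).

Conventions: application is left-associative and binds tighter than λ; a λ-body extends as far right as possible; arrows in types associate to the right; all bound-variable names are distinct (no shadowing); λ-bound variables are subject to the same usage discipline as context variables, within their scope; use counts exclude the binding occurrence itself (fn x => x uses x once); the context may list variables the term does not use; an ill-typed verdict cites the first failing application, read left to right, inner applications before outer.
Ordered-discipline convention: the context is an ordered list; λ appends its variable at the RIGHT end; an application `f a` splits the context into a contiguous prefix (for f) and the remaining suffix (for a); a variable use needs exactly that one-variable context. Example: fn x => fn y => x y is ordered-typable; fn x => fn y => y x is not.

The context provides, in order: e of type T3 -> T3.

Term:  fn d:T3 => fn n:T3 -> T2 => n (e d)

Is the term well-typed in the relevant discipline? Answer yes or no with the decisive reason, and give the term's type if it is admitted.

yes — none of e, d, n goes unused; term : T3 -> (T3 -> T2) -> T2
use counts: e: 1, d (bound): 1, n (bound): 1
use order (left to right): n, e, d
typing: well-typed — term : T3 -> (T3 -> T2) -> T2
across the five disciplines: ordered ✗, linear ✓, affine ✓, relevant ✓, unrestricted ✓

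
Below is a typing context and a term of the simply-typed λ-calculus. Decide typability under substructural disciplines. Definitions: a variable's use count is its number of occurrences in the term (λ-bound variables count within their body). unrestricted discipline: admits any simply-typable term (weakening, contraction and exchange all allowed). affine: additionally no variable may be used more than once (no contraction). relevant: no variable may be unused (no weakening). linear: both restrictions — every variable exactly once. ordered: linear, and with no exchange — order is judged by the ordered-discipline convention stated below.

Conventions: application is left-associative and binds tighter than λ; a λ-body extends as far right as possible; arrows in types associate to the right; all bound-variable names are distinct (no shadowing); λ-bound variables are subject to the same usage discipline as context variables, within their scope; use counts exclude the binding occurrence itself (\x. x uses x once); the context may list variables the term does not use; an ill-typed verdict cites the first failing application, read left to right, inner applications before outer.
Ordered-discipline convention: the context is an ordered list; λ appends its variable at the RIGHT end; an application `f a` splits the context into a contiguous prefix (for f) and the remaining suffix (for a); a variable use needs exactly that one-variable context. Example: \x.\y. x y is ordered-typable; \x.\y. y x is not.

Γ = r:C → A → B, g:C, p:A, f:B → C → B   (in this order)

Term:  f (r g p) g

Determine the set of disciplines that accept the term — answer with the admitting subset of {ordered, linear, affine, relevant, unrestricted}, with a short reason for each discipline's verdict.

admitted in: relevant, unrestricted
usage: r: 1×; g: 2×; p: 1×; f: 1×
left-to-right use order: f, r, g, p, g
typing: the term checks, with type B
ordered: ✗, repeated use of g ×2
linear: ✗, repeated use of g ×2
affine: ✗, repeated use of g ×2
relevant: ✓, every one of r, g, p, f appears
unrestricted: ✓, typability at B is all that's needed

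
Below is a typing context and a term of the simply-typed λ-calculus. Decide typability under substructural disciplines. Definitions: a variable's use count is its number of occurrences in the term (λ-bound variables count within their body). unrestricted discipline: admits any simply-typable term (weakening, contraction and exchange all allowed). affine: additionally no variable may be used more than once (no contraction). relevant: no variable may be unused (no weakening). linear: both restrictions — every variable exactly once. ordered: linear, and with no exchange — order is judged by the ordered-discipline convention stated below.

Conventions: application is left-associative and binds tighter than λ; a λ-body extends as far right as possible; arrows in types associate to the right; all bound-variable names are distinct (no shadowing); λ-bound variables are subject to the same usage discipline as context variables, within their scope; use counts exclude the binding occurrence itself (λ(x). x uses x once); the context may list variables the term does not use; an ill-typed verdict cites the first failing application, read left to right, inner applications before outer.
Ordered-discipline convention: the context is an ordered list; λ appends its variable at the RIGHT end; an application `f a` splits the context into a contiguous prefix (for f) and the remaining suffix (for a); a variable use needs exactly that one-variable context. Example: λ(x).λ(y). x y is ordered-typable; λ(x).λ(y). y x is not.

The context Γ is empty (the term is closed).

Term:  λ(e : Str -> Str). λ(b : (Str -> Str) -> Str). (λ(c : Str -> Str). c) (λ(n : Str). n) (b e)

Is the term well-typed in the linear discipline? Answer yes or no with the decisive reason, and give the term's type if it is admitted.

yes — e, b, c, n: one use apiece; term : (Str -> Str) -> ((Str -> Str) -> Str) -> Str
usage: e (bound): 1×, b (bound): 1×, c (bound): 1×, n (bound): 1×
use order (left to right): c, n, b, e
typing: ✓ — (Str -> Str) -> ((Str -> Str) -> Str) -> Str
all disciplines: ordered ✗ · linear ✓ · affine ✓ · relevant ✓ · unrestricted ✓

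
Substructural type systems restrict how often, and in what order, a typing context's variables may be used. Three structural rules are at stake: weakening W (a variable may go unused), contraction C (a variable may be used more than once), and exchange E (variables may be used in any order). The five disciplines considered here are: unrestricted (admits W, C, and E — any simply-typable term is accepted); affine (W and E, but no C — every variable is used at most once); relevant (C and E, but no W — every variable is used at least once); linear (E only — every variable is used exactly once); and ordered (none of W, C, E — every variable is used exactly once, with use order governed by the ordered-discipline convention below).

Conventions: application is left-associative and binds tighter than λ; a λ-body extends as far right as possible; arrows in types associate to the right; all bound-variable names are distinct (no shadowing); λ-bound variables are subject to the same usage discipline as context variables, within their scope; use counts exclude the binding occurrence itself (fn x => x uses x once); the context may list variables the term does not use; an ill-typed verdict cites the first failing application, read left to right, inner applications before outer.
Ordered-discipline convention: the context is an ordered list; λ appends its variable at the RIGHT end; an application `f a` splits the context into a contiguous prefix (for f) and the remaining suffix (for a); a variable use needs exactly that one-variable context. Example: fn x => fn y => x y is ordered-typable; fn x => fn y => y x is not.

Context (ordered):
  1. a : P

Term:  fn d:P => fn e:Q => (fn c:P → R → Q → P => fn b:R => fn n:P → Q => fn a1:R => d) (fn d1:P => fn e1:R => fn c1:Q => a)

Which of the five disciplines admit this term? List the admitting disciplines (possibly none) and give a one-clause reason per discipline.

admitted in: affine, unrestricted
use counts: a=1, d [bound]=1, e [bound]=0, c [bound]=0, b [bound]=0, n [bound]=0, a1 [bound]=0, d1 [bound]=0, e1 [bound]=0, c1 [bound]=0
use order (left to right): d, a
typing: well-typed — term : P → Q → R → (P → Q) → R → P
ordered ✗ (e, c, b, n, a1, d1, e1, c1 left unused)
linear ✗ (e, c, b, n, a1, d1, e1, c1 left unused)
affine ✓ (none of a, d, e, c, b, n, a1, d1, e1, c1 used more than once)
relevant ✗ (e, c, b, n, a1, d1, e1, c1 left unused)
unrestricted ✓ (simply typable at P → Q → R → (P → Q) → R → P; W, C, E all held)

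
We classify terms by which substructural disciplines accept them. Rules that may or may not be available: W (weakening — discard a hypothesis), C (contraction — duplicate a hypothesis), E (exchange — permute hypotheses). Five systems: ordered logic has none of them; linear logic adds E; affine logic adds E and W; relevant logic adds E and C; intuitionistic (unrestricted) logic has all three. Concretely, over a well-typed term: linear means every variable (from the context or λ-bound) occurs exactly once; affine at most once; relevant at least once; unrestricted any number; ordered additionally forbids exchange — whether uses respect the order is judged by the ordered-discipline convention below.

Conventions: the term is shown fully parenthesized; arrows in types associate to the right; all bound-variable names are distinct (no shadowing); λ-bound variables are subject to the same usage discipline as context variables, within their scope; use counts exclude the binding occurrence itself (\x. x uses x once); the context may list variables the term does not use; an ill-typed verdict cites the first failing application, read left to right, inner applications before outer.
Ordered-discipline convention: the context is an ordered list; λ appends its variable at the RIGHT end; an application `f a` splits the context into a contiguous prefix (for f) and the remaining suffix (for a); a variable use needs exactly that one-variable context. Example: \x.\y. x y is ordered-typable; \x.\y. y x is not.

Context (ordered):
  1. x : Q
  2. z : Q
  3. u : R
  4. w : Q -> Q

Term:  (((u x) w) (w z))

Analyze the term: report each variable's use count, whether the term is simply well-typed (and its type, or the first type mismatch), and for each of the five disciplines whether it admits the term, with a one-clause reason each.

usage: x: 1, z: 1, u: 1, w: 2
use order (left to right): u, x, w, w, z
typing: ill-typed: non-function type R applied to an argument
ordered ✗ (the type mismatch rejects it)
linear ✗ (not simply typable)
affine ✗ (fails simple typing)
relevant ✗ (a type mismatch blocks all five)
unrestricted ✗ (the type mismatch rejects it)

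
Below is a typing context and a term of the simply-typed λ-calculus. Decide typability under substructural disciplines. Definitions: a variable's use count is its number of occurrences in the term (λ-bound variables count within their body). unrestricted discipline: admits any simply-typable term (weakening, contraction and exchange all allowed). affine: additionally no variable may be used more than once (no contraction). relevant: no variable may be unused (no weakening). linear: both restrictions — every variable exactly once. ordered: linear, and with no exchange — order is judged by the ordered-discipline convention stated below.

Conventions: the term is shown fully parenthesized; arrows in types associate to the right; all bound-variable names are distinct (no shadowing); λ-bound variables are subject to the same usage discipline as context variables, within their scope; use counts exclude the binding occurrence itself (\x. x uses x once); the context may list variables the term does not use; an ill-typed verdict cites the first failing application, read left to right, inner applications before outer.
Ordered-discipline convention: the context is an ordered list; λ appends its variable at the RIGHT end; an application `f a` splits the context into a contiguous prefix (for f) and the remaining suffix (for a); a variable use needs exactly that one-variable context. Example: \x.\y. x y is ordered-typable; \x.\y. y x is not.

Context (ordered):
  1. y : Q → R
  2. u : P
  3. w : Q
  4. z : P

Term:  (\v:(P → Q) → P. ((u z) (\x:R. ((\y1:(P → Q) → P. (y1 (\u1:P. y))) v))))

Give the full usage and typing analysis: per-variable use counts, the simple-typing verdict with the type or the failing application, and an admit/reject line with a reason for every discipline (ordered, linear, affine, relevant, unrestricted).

usage: y ×1; u ×1; w ×0; z ×1; v (λ-bound) ×1; x (λ-bound) ×0; y1 (λ-bound) ×1; u1 (λ-bound) ×0
left-to-right use order: u, z, y1, y, v
typing: ill-typed: non-arrow in function slot: P
ordered: ✗ — not simply typable
linear: ✗ — fails simple typing
affine: ✗ — a type mismatch blocks all five
relevant: ✗ — the type mismatch rejects it
unrestricted: ✗ — not simply typable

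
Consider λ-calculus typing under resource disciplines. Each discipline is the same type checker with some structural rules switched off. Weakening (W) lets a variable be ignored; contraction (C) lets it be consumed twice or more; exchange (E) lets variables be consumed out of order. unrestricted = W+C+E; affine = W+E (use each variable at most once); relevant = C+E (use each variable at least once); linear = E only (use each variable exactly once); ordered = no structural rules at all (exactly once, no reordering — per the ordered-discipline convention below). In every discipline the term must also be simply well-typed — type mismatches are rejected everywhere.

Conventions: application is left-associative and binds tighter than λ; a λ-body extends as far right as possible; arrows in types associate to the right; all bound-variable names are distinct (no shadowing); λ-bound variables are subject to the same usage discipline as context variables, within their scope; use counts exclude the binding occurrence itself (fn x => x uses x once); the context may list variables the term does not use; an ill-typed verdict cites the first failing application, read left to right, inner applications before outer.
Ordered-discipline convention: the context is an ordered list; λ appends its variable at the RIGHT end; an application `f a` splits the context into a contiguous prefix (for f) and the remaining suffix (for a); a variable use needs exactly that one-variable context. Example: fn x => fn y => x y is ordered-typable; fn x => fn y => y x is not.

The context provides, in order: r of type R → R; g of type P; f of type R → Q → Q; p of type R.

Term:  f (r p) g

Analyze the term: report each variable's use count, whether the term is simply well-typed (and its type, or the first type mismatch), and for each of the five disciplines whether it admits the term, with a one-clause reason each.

counts: r: 1, g: 1, f: 1, p: 1
use order (left to right): f, r, p, g
typing: ill-typed: an argument P mismatches the expected Q
ordered: ✗, the type mismatch rejects it
linear: ✗, not simply typable
affine: ✗, fails simple typing
relevant: ✗, a type mismatch blocks all five
unrestricted: ✗, the type mismatch rejects it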